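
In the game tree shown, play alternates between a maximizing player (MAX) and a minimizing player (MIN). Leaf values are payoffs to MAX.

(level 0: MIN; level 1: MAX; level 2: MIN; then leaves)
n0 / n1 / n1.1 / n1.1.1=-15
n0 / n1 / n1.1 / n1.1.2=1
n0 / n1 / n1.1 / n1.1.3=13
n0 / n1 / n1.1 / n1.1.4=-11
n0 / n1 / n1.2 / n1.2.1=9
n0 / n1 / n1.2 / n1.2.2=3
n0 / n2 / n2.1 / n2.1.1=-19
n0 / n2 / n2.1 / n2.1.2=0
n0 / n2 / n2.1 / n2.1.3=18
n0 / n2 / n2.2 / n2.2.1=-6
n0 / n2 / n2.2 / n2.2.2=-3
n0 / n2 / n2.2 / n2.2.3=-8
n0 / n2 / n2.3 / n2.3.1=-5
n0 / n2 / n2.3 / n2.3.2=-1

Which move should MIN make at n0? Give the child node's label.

n2

n1.1 (MIN): min(-15, 1, 13, -11) = -15
n1.2 (MIN): min(9, 3) = 3
n1 (MAX): max(-15, 3) = 3
n2.1 (MIN): min(-19, 0, 18) = -19
n2.2 (MIN): min(-6, -3, -8) = -8
n2.3 (MIN): min(-5, -1) = -5
n2 (MAX): max(-19, -8, -5) = -5
n0 (MIN): min(3, -5) = -5
MIN at n0 wants the lowest of {n1=3, n2=-5}, so chooses n2.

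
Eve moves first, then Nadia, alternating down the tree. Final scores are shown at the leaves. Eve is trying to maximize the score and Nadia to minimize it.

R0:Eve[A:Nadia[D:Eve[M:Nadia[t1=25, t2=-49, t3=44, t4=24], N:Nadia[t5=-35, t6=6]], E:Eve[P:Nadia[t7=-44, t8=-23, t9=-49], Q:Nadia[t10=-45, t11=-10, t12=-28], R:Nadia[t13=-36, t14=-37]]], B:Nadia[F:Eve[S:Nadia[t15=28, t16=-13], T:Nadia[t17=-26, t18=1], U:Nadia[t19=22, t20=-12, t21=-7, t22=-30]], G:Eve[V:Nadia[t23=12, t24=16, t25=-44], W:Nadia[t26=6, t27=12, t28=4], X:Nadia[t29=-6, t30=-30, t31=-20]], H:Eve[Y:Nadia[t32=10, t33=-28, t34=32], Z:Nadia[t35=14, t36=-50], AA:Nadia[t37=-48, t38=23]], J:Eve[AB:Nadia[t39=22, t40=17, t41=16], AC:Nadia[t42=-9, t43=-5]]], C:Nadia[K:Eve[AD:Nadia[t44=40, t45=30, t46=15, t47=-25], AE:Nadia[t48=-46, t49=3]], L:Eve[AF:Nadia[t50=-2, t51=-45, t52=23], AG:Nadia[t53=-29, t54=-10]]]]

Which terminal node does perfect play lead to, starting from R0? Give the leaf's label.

t33

M (Nadia): min(25, -49, 44, 24) = -49
N (Nadia): min(-35, 6) = -35
D (Eve): max(-49, -35) = -35
P (Nadia): min(-44, -23, -49) = -49
Q (Nadia): min(-45, -10, -28) = -45
R (Nadia): min(-36, -37) = -37
E (Eve): max(-49, -45, -37) = -37
A (Nadia): min(-35, -37) = -37
S (Nadia): min(28, -13) = -13
T (Nadia): min(-26, 1) = -26
U (Nadia): min(22, -12, -7, -30) = -30
F (Eve): max(-13, -26, -30) = -13
V (Nadia): min(12, 16, -44) = -44
W (Nadia): min(6, 12, 4) = 4
X (Nadia): min(-6, -30, -20) = -30
G (Eve): max(-44, 4, -30) = 4
Y (Nadia): min(10, -28, 32) = -28
Z (Nadia): min(14, -50) = -50
AA (Nadia): min(-48, 23) = -48
H (Eve): max(-28, -50, -48) = -28
AB (Nadia): min(22, 17, 16) = 16
AC (Nadia): min(-9, -5) = -9
J (Eve): max(16, -9) = 16
B (Nadia): min(-13, 4, -28, 16) = -28
AD (Nadia): min(40, 30, 15, -25) = -25
AE (Nadia): min(-46, 3) = -46
K (Eve): max(-25, -46) = -25
AF (Nadia): min(-2, -45, 23) = -45
AG (Nadia): min(-29, -10) = -29
L (Eve): max(-45, -29) = -29
C (Nadia): min(-25, -29) = -29
R0 (Eve): max(-37, -28, -29) = -28
At R0, Eve picks B (highest: -28).
At B, Nadia picks H (lowest: -28).
At H, Eve picks Y (highest: -28).
At Y, Nadia picks t33 (lowest: -28).
Terminal value -28.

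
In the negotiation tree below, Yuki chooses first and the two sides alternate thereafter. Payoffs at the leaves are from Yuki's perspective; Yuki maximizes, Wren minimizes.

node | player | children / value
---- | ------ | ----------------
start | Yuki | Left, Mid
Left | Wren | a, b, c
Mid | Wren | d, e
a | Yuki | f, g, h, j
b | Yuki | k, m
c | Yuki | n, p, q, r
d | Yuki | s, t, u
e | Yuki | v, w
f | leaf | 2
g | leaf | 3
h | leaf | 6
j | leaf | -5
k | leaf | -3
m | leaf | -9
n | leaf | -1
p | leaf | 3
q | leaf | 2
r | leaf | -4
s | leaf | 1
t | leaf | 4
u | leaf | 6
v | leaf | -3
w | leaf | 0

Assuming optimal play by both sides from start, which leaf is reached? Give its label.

w

a (Yuki): max(2, 3, 6, -5) = 6
b (Yuki): max(-3, -9) = -3
c (Yuki): max(-1, 3, 2, -4) = 3
Left (Wren): min(6, -3, 3) = -3
d (Yuki): max(1, 4, 6) = 6
e (Yuki): max(-3, 0) = 0
Mid (Wren): min(6, 0) = 0
start (Yuki): max(-3, 0) = 0
At start, Yuki picks Mid (highest: 0).
At Mid, Wren picks e (lowest: 0).
At e, Yuki picks w (highest: 0).
Terminal value 0.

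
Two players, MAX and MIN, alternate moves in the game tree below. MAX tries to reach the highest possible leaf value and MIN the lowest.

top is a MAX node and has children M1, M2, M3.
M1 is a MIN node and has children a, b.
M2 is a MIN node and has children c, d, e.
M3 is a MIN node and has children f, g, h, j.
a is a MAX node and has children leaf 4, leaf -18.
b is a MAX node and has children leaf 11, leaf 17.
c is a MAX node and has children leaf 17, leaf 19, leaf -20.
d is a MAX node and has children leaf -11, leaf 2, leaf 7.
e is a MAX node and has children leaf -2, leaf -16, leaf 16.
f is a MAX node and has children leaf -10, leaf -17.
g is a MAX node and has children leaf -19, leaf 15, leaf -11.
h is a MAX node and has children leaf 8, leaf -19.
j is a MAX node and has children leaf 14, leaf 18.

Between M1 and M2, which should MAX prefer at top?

a (MAX): max(4, -18) = 4
b (MAX): max(11, 17) = 17
M1 (MIN): min(4, 17) = 4
c (MAX): max(17, 19, -20) = 19
d (MAX): max(-11, 2, 7) = 7
e (MAX): max(-2, -16, 16) = 16
M2 (MIN): min(19, 7, 16) = 7
MAX prefers the higher value; M1=4, M2=7. M2 is better since 7 > 4.

M2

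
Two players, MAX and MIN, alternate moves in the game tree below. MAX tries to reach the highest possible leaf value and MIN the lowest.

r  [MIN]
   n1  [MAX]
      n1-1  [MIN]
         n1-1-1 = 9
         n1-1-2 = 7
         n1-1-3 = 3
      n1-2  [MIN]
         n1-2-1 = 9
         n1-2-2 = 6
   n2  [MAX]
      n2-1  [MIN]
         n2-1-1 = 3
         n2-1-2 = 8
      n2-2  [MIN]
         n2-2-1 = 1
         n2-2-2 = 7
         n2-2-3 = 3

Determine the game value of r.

3

n1-1 (MIN): min(9, 7, 3) = 3
n1-2 (MIN): min(9, 6) = 6
n1 (MAX): max(3, 6) = 6
n2-1 (MIN): min(3, 8) = 3
n2-2 (MIN): min(1, 7, 3) = 1
n2 (MAX): max(3, 1) = 3
r (MIN): min(6, 3) = 3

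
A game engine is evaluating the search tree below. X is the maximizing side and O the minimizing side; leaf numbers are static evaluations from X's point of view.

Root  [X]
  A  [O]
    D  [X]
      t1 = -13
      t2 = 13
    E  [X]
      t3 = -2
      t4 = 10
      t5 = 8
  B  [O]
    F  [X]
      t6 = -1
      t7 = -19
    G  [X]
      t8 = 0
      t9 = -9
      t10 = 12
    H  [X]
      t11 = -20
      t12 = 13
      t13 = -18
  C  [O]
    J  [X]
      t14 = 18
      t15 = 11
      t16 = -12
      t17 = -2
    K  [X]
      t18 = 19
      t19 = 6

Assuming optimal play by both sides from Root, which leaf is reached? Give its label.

t14

D (X): max(-13, 13) = 13
E (X): max(-2, 10, 8) = 10
A (O): min(13, 10) = 10
F (X): max(-1, -19) = -1
G (X): max(0, -9, 12) = 12
H (X): max(-20, 13, -18) = 13
B (O): min(-1, 12, 13) = -1
J (X): max(18, 11, -12, -2) = 18
K (X): max(19, 6) = 19
C (O): min(18, 19) = 18
Root (X): max(10, -1, 18) = 18
At Root, X picks C (highest: 18).
At C, O picks J (lowest: 18).
At J, X picks t14 (highest: 18).
Terminal value 18.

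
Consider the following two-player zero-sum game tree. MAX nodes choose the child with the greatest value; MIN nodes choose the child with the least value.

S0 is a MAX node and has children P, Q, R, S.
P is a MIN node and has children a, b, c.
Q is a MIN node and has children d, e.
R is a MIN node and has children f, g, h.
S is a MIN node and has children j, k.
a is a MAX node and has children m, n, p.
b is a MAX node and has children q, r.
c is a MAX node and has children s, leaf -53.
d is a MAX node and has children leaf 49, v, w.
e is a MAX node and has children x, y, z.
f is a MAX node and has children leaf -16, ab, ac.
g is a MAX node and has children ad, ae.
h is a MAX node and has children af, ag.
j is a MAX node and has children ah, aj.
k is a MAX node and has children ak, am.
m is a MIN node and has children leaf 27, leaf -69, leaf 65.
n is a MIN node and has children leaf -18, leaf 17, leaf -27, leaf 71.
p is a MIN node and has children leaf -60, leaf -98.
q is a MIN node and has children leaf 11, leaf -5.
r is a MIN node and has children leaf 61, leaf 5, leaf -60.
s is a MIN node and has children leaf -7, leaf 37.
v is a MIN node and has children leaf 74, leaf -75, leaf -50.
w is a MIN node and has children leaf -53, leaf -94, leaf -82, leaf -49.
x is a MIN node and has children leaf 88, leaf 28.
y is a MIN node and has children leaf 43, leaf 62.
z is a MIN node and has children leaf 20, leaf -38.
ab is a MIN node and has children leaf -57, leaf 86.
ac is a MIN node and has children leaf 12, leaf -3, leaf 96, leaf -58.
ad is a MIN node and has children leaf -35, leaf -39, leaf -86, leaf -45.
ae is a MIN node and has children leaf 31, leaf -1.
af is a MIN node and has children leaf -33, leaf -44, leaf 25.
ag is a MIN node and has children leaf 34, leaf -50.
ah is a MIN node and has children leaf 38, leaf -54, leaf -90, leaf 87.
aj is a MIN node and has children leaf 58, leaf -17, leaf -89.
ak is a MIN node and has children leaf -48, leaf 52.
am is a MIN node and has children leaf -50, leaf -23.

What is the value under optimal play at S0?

m (MIN): min(27, -69, 65) = -69
n (MIN): min(-18, 17, -27, 71) = -27
p (MIN): min(-60, -98) = -98
a (MAX): max(-69, -27, -98) = -27
q (MIN): min(11, -5) = -5
r (MIN): min(61, 5, -60) = -60
b (MAX): max(-5, -60) = -5
s (MIN): min(-7, 37) = -7
c (MAX): max(-7, -53) = -7
P (MIN): min(-27, -5, -7) = -27
v (MIN): min(74, -75, -50) = -75
w (MIN): min(-53, -94, -82, -49) = -94
d (MAX): max(49, -75, -94) = 49
x (MIN): min(88, 28) = 28
y (MIN): min(43, 62) = 43
z (MIN): min(20, -38) = -38
e (MAX): max(28, 43, -38) = 43
Q (MIN): min(49, 43) = 43
ab (MIN): min(-57, 86) = -57
ac (MIN): min(12, -3, 96, -58) = -58
f (MAX): max(-16, -57, -58) = -16
ad (MIN): min(-35, -39, -86, -45) = -86
ae (MIN): min(31, -1) = -1
g (MAX): max(-86, -1) = -1
af (MIN): min(-33, -44, 25) = -44
ag (MIN): min(34, -50) = -50
h (MAX): max(-44, -50) = -44
R (MIN): min(-16, -1, -44) = -44
ah (MIN): min(38, -54, -90, 87) = -90
aj (MIN): min(58, -17, -89) = -89
j (MAX): max(-90, -89) = -89
ak (MIN): min(-48, 52) = -48
am (MIN): min(-50, -23) = -50
k (MAX): max(-48, -50) = -48
S (MIN): min(-89, -48) = -89
S0 (MAX): max(-27, 43, -44, -89) = 43

43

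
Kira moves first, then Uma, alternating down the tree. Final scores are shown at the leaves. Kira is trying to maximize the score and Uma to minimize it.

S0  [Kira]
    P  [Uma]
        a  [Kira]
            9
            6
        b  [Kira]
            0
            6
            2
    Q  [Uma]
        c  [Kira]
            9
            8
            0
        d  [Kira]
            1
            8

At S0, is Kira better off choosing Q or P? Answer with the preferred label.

Q

c (Kira): max(9, 8, 0) = 9
d (Kira): max(1, 8) = 8
Q (Uma): min(9, 8) = 8
a (Kira): max(9, 6) = 9
b (Kira): max(0, 6, 2) = 6
P (Uma): min(9, 6) = 6
Kira prefers the higher value; Q=8, P=6. Q is better since 8 > 6.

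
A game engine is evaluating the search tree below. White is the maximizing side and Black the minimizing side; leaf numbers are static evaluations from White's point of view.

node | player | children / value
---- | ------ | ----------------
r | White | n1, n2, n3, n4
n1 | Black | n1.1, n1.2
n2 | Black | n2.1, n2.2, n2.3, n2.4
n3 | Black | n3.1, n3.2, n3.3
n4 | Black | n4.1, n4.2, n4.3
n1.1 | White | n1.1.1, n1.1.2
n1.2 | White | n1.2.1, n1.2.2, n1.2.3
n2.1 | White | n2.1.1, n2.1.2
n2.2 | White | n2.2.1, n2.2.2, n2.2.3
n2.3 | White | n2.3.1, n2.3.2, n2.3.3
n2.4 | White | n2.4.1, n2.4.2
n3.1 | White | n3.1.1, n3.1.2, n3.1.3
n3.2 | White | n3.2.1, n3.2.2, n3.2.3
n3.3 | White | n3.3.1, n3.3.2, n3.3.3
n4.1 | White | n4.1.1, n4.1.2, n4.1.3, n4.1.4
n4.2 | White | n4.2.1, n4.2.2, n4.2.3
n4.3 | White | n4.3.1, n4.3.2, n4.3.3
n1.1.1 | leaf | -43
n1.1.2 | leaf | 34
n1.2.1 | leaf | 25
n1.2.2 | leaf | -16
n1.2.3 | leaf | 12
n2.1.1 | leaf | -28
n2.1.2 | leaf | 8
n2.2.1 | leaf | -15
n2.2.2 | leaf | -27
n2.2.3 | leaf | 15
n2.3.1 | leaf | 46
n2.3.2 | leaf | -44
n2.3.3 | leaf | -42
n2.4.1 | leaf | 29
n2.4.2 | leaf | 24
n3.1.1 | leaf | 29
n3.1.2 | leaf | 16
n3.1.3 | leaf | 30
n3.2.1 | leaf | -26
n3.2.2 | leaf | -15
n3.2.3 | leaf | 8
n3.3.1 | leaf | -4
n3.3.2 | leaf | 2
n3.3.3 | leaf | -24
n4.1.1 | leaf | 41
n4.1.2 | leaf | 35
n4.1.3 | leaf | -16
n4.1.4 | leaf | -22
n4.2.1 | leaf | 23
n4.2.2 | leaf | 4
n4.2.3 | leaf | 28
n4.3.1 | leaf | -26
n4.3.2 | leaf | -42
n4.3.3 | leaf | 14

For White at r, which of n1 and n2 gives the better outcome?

n1

n1.1 (White): max(-43, 34) = 34
n1.2 (White): max(25, -16, 12) = 25
n1 (Black): min(34, 25) = 25
n2.1 (White): max(-28, 8) = 8
n2.2 (White): max(-15, -27, 15) = 15
n2.3 (White): max(46, -44, -42) = 46
n2.4 (White): max(29, 24) = 29
n2 (Black): min(8, 15, 46, 29) = 8
White prefers the higher value; n1=25, n2=8. n1 is better since 25 > 8.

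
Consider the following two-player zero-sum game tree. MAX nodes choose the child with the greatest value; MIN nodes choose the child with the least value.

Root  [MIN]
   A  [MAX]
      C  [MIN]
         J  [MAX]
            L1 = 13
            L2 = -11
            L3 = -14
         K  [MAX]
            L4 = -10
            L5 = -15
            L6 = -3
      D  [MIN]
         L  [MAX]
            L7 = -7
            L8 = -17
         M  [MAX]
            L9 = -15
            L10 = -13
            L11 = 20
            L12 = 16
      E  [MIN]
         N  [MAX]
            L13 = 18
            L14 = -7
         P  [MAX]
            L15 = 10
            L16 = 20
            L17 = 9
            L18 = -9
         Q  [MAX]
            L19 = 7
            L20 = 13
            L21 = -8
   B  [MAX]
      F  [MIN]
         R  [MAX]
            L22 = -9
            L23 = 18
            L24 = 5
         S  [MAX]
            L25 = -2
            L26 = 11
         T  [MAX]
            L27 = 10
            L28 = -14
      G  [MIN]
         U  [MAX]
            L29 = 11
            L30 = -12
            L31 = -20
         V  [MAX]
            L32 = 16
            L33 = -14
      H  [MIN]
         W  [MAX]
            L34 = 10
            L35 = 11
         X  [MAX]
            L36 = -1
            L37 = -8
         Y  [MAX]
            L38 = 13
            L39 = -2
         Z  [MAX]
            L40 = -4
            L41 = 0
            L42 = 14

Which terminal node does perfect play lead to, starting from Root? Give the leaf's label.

J (MAX): max(13, -11, -14) = 13
K (MAX): max(-10, -15, -3) = -3
C (MIN): min(13, -3) = -3
L (MAX): max(-7, -17) = -7
M (MAX): max(-15, -13, 20, 16) = 20
D (MIN): min(-7, 20) = -7
N (MAX): max(18, -7) = 18
P (MAX): max(10, 20, 9, -9) = 20
Q (MAX): max(7, 13, -8) = 13
E (MIN): min(18, 20, 13) = 13
A (MAX): max(-3, -7, 13) = 13
R (MAX): max(-9, 18, 5) = 18
S (MAX): max(-2, 11) = 11
T (MAX): max(10, -14) = 10
F (MIN): min(18, 11, 10) = 10
U (MAX): max(11, -12, -20) = 11
V (MAX): max(16, -14) = 16
G (MIN): min(11, 16) = 11
W (MAX): max(10, 11) = 11
X (MAX): max(-1, -8) = -1
Y (MAX): max(13, -2) = 13
Z (MAX): max(-4, 0, 14) = 14
H (MIN): min(11, -1, 13, 14) = -1
B (MAX): max(10, 11, -1) = 11
Root (MIN): min(13, 11) = 11
At Root, MIN picks B (lowest: 11).
At B, MAX picks G (highest: 11).
At G, MIN picks U (lowest: 11).
At U, MAX picks L29 (highest: 11).
Terminal value 11.

L29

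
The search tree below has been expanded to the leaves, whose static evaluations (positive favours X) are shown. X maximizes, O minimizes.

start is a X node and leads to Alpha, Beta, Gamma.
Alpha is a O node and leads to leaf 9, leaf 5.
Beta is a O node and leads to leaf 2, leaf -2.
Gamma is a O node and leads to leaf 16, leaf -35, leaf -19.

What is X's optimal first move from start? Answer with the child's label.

Alpha (O): min(9, 5) = 5
Beta (O): min(2, -2) = -2
Gamma (O): min(16, -35, -19) = -35
start (X): max(5, -2, -35) = 5
X at start wants the highest of {Alpha=5, Beta=-2, Gamma=-35}, so chooses Alpha.

Alpha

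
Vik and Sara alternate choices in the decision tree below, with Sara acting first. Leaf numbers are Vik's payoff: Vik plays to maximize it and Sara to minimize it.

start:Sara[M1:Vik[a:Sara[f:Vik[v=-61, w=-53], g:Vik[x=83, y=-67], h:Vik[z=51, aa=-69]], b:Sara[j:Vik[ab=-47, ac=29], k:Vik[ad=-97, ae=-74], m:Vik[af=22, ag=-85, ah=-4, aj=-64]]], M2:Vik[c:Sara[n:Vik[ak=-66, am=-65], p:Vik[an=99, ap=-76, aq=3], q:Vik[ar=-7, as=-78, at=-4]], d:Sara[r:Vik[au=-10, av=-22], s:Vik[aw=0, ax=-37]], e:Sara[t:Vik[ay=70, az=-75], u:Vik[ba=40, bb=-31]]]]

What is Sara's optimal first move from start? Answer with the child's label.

f (Vik): max(-61, -53) = -53
g (Vik): max(83, -67) = 83
h (Vik): max(51, -69) = 51
a (Sara): min(-53, 83, 51) = -53
j (Vik): max(-47, 29) = 29
k (Vik): max(-97, -74) = -74
m (Vik): max(22, -85, -4, -64) = 22
b (Sara): min(29, -74, 22) = -74
M1 (Vik): max(-53, -74) = -53
n (Vik): max(-66, -65) = -65
p (Vik): max(99, -76, 3) = 99
q (Vik): max(-7, -78, -4) = -4
c (Sara): min(-65, 99, -4) = -65
r (Vik): max(-10, -22) = -10
s (Vik): max(0, -37) = 0
d (Sara): min(-10, 0) = -10
t (Vik): max(70, -75) = 70
u (Vik): max(40, -31) = 40
e (Sara): min(70, 40) = 40
M2 (Vik): max(-65, -10, 40) = 40
start (Sara): min(-53, 40) = -53
Sara at start wants the lowest of {M1=-53, M2=40}, so chooses M1.

M1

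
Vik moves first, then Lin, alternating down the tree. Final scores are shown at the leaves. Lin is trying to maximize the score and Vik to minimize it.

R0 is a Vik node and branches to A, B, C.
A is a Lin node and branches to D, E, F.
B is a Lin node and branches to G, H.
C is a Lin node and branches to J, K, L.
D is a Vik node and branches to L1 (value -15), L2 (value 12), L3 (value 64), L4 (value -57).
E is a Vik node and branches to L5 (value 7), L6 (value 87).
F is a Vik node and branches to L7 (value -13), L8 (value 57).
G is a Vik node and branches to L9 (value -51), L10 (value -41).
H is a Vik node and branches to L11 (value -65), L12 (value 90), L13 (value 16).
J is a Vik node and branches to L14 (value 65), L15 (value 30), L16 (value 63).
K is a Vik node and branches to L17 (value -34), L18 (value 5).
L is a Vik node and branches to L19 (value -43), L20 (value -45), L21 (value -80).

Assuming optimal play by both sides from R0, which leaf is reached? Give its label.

L9

D (Vik): min(-15, 12, 64, -57) = -57
E (Vik): min(7, 87) = 7
F (Vik): min(-13, 57) = -13
A (Lin): max(-57, 7, -13) = 7
G (Vik): min(-51, -41) = -51
H (Vik): min(-65, 90, 16) = -65
B (Lin): max(-51, -65) = -51
J (Vik): min(65, 30, 63) = 30
K (Vik): min(-34, 5) = -34
L (Vik): min(-43, -45, -80) = -80
C (Lin): max(30, -34, -80) = 30
R0 (Vik): min(7, -51, 30) = -51
At R0, Vik picks B (lowest: -51).
At B, Lin picks G (highest: -51).
At G, Vik picks L9 (lowest: -51).
Terminal value -51.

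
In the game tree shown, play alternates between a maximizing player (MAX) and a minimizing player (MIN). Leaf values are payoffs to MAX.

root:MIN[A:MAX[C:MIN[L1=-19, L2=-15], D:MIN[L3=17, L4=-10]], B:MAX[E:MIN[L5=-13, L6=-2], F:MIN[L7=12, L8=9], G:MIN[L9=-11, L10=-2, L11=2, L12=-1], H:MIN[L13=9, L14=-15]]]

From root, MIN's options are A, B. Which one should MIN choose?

A

C (MIN): min(-19, -15) = -19
D (MIN): min(17, -10) = -10
A (MAX): max(-19, -10) = -10
E (MIN): min(-13, -2) = -13
F (MIN): min(12, 9) = 9
G (MIN): min(-11, -2, 2, -1) = -11
H (MIN): min(9, -15) = -15
B (MAX): max(-13, 9, -11, -15) = 9
root (MIN): min(-10, 9) = -10
MIN at root wants the lowest of {A=-10, B=9}, so chooses A.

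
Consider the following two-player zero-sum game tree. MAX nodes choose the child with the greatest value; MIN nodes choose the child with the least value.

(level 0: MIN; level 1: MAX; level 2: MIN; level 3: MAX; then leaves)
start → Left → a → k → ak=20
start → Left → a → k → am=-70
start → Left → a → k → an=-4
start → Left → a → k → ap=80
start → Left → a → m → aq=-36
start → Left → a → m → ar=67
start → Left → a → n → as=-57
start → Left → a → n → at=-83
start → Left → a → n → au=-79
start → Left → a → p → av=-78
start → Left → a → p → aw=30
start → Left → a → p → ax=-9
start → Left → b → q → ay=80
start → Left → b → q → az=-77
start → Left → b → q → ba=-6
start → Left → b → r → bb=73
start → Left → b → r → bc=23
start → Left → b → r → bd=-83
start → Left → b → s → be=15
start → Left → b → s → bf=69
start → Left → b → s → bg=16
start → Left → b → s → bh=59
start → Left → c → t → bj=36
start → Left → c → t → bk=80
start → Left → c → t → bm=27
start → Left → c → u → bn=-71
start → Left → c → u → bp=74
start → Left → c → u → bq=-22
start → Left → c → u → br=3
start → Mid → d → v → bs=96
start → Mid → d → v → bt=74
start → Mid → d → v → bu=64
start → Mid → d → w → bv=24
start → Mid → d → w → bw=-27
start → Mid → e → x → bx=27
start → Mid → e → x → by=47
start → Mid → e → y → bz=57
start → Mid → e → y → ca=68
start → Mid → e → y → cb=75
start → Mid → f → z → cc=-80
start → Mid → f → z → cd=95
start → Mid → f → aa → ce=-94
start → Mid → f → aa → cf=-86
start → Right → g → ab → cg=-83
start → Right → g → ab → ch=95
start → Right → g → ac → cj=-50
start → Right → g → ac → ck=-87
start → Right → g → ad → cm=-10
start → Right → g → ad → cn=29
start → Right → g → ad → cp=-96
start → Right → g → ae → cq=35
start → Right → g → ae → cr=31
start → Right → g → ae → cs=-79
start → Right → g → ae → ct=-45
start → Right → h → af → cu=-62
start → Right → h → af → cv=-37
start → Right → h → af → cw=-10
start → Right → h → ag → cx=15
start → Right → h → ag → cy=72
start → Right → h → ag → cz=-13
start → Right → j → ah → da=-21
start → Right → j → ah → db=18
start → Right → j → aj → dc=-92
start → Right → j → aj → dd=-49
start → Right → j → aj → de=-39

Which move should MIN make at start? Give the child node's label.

k (MAX): max(20, -70, -4, 80) = 80
m (MAX): max(-36, 67) = 67
n (MAX): max(-57, -83, -79) = -57
p (MAX): max(-78, 30, -9) = 30
a (MIN): min(80, 67, -57, 30) = -57
q (MAX): max(80, -77, -6) = 80
r (MAX): max(73, 23, -83) = 73
s (MAX): max(15, 69, 16, 59) = 69
b (MIN): min(80, 73, 69) = 69
t (MAX): max(36, 80, 27) = 80
u (MAX): max(-71, 74, -22, 3) = 74
c (MIN): min(80, 74) = 74
Left (MAX): max(-57, 69, 74) = 74
v (MAX): max(96, 74, 64) = 96
w (MAX): max(24, -27) = 24
d (MIN): min(96, 24) = 24
x (MAX): max(27, 47) = 47
y (MAX): max(57, 68, 75) = 75
e (MIN): min(47, 75) = 47
z (MAX): max(-80, 95) = 95
aa (MAX): max(-94, -86) = -86
f (MIN): min(95, -86) = -86
Mid (MAX): max(24, 47, -86) = 47
ab (MAX): max(-83, 95) = 95
ac (MAX): max(-50, -87) = -50
ad (MAX): max(-10, 29, -96) = 29
ae (MAX): max(35, 31, -79, -45) = 35
g (MIN): min(95, -50, 29, 35) = -50
af (MAX): max(-62, -37, -10) = -10
ag (MAX): max(15, 72, -13) = 72
h (MIN): min(-10, 72) = -10
ah (MAX): max(-21, 18) = 18
aj (MAX): max(-92, -49, -39) = -39
j (MIN): min(18, -39) = -39
Right (MAX): max(-50, -10, -39) = -10
start (MIN): min(74, 47, -10) = -10
MIN at start wants the lowest of {Left=74, Mid=47, Right=-10}, so chooses Right.

Right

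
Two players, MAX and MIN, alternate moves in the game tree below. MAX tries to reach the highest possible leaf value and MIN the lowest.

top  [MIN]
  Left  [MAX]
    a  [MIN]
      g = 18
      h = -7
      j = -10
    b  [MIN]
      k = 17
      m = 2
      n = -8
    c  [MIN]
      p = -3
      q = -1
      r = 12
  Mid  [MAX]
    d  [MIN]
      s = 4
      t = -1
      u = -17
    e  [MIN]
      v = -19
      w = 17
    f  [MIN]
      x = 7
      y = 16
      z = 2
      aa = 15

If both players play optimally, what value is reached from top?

-3

a (MIN): min(18, -7, -10) = -10
b (MIN): min(17, 2, -8) = -8
c (MIN): min(-3, -1, 12) = -3
Left (MAX): max(-10, -8, -3) = -3
d (MIN): min(4, -1, -17) = -17
e (MIN): min(-19, 17) = -19
f (MIN): min(7, 16, 2, 15) = 2
Mid (MAX): max(-17, -19, 2) = 2
top (MIN): min(-3, 2) = -3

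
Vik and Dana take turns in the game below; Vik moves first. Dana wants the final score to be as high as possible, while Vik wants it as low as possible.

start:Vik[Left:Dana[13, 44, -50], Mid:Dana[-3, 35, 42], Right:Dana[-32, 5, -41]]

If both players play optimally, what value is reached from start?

5

Left (Dana): max(13, 44, -50) = 44
Mid (Dana): max(-3, 35, 42) = 42
Right (Dana): max(-32, 5, -41) = 5
start (Vik): min(44, 42, 5) = 5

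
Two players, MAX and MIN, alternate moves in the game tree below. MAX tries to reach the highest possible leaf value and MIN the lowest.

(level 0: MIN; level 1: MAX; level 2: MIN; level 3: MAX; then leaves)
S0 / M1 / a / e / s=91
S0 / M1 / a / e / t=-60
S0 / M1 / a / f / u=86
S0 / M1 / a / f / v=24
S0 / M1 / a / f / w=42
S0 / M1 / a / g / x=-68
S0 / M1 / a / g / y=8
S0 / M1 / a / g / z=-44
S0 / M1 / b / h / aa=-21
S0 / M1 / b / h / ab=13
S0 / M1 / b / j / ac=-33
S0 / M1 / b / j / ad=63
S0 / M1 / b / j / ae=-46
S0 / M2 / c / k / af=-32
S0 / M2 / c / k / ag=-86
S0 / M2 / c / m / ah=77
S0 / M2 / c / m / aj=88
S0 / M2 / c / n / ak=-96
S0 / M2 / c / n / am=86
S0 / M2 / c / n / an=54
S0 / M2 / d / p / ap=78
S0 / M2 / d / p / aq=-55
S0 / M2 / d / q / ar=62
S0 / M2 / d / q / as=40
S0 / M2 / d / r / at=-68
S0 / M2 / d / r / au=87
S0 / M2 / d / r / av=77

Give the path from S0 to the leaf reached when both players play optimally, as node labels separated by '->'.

e (MAX): max(91, -60) = 91
f (MAX): max(86, 24, 42) = 86
g (MAX): max(-68, 8, -44) = 8
a (MIN): min(91, 86, 8) = 8
h (MAX): max(-21, 13) = 13
j (MAX): max(-33, 63, -46) = 63
b (MIN): min(13, 63) = 13
M1 (MAX): max(8, 13) = 13
k (MAX): max(-32, -86) = -32
m (MAX): max(77, 88) = 88
n (MAX): max(-96, 86, 54) = 86
c (MIN): min(-32, 88, 86) = -32
p (MAX): max(78, -55) = 78
q (MAX): max(62, 40) = 62
r (MAX): max(-68, 87, 77) = 87
d (MIN): min(78, 62, 87) = 62
M2 (MAX): max(-32, 62) = 62
S0 (MIN): min(13, 62) = 13
At S0, MIN picks M1 (lowest: 13).
At M1, MAX picks b (highest: 13).
At b, MIN picks h (lowest: 13).
At h, MAX picks ab (highest: 13).
Terminal value 13.

S0 -> M1 -> b -> h -> ab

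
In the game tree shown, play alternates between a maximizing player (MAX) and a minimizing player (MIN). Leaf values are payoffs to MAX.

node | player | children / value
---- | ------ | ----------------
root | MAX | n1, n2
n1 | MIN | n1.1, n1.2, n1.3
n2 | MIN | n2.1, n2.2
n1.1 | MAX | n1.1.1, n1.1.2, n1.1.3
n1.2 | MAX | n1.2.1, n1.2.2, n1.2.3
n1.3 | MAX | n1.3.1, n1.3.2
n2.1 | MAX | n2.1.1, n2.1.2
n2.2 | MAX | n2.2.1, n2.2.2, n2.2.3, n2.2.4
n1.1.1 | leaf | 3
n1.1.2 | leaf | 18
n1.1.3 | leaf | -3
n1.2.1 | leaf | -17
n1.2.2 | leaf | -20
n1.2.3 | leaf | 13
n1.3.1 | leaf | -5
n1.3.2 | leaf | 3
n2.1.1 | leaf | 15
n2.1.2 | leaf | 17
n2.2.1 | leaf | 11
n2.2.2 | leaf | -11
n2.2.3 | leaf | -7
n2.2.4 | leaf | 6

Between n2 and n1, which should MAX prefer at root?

n2.1 (MAX): max(15, 17) = 17
n2.2 (MAX): max(11, -11, -7, 6) = 11
n2 (MIN): min(17, 11) = 11
n1.1 (MAX): max(3, 18, -3) = 18
n1.2 (MAX): max(-17, -20, 13) = 13
n1.3 (MAX): max(-5, 3) = 3
n1 (MIN): min(18, 13, 3) = 3
MAX prefers the higher value; n2=11, n1=3. n2 is better since 11 > 3.

n2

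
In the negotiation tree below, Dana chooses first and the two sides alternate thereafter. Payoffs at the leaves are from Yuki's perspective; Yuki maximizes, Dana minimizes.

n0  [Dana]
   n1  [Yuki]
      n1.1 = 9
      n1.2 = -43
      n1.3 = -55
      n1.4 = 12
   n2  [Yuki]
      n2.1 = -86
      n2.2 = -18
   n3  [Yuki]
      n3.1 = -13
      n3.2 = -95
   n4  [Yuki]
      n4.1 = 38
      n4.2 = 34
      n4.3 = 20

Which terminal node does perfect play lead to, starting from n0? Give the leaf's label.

n2.2

n1 (Yuki): max(9, -43, -55, 12) = 12
n2 (Yuki): max(-86, -18) = -18
n3 (Yuki): max(-13, -95) = -13
n4 (Yuki): max(38, 34, 20) = 38
n0 (Dana): min(12, -18, -13, 38) = -18
At n0, Dana picks n2 (lowest: -18).
At n2, Yuki picks n2.2 (highest: -18).
Terminal value -18.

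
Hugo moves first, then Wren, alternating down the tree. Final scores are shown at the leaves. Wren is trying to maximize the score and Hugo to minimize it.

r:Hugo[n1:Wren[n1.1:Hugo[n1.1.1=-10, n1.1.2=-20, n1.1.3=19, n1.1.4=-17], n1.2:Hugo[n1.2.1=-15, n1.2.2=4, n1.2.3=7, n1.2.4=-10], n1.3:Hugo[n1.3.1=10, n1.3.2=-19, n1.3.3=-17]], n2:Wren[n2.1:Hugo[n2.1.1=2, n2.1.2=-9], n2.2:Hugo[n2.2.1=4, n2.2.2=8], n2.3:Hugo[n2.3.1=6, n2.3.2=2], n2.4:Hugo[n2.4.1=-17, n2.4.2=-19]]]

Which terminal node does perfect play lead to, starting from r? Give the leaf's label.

n1.2.1

n1.1 (Hugo): min(-10, -20, 19, -17) = -20
n1.2 (Hugo): min(-15, 4, 7, -10) = -15
n1.3 (Hugo): min(10, -19, -17) = -19
n1 (Wren): max(-20, -15, -19) = -15
n2.1 (Hugo): min(2, -9) = -9
n2.2 (Hugo): min(4, 8) = 4
n2.3 (Hugo): min(6, 2) = 2
n2.4 (Hugo): min(-17, -19) = -19
n2 (Wren): max(-9, 4, 2, -19) = 4
r (Hugo): min(-15, 4) = -15
At r, Hugo picks n1 (lowest: -15).
At n1, Wren picks n1.2 (highest: -15).
At n1.2, Hugo picks n1.2.1 (lowest: -15).
Terminal value -15.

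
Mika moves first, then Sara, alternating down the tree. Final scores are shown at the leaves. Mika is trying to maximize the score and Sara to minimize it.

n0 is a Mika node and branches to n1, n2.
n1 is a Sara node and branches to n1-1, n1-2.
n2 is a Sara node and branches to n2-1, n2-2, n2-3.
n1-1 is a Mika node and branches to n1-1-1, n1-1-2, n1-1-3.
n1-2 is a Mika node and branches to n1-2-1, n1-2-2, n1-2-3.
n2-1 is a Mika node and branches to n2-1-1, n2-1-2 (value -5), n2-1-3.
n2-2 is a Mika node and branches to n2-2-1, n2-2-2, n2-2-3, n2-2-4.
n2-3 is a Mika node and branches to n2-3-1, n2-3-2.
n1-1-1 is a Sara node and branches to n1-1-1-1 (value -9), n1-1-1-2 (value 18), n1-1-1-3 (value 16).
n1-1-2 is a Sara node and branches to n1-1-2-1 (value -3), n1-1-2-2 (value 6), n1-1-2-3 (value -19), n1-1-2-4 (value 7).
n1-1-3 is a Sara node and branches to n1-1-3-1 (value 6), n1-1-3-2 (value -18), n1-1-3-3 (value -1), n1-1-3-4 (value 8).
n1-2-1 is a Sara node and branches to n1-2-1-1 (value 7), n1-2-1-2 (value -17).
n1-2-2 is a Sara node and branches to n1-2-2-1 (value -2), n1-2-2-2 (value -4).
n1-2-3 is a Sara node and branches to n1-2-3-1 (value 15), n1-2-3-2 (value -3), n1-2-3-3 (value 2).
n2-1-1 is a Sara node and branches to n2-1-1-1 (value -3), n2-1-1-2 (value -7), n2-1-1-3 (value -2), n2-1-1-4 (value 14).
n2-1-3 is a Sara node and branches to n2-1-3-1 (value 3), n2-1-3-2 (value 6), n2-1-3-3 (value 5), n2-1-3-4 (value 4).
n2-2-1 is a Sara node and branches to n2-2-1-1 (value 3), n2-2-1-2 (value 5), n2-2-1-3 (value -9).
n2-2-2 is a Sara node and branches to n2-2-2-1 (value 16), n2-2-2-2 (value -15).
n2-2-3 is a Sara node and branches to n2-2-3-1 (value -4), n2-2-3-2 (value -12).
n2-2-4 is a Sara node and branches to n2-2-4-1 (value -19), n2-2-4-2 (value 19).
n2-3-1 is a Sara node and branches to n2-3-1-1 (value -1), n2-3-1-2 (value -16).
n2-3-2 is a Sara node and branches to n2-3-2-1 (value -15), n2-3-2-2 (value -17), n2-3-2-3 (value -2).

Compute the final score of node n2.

n2-1-1 (Sara): min(-3, -7, -2, 14) = -7
n2-1-3 (Sara): min(3, 6, 5, 4) = 3
n2-1 (Mika): max(-7, -5, 3) = 3
n2-2-1 (Sara): min(3, 5, -9) = -9
n2-2-2 (Sara): min(16, -15) = -15
n2-2-3 (Sara): min(-4, -12) = -12
n2-2-4 (Sara): min(-19, 19) = -19
n2-2 (Mika): max(-9, -15, -12, -19) = -9
n2-3-1 (Sara): min(-1, -16) = -16
n2-3-2 (Sara): min(-15, -17, -2) = -17
n2-3 (Mika): max(-16, -17) = -16
n2 (Sara): min(3, -9, -16) = -16

-16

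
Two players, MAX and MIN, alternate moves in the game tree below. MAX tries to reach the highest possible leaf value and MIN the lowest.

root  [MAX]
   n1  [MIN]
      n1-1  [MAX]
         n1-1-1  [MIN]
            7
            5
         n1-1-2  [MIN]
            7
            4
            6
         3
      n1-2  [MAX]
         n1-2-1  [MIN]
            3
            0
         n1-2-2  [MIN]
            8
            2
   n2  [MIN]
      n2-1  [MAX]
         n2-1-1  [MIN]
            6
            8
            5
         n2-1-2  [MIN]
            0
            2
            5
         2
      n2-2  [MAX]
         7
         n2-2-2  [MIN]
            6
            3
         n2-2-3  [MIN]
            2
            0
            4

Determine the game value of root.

5

n1-1-1 (MIN): min(7, 5) = 5
n1-1-2 (MIN): min(7, 4, 6) = 4
n1-1 (MAX): max(5, 4, 3) = 5
n1-2-1 (MIN): min(3, 0) = 0
n1-2-2 (MIN): min(8, 2) = 2
n1-2 (MAX): max(0, 2) = 2
n1 (MIN): min(5, 2) = 2
n2-1-1 (MIN): min(6, 8, 5) = 5
n2-1-2 (MIN): min(0, 2, 5) = 0
n2-1 (MAX): max(5, 0, 2) = 5
n2-2-2 (MIN): min(6, 3) = 3
n2-2-3 (MIN): min(2, 0, 4) = 0
n2-2 (MAX): max(7, 3, 0) = 7
n2 (MIN): min(5, 7) = 5
root (MAX): max(2, 5) = 5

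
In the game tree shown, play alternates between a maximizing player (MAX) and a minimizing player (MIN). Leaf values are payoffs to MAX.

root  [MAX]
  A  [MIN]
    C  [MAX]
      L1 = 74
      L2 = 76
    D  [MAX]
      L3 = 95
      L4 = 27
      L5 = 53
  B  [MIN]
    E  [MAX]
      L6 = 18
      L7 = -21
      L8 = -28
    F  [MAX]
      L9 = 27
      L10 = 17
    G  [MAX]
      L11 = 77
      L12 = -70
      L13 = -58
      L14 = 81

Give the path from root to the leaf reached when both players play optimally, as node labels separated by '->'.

C (MAX): max(74, 76) = 76
D (MAX): max(95, 27, 53) = 95
A (MIN): min(76, 95) = 76
E (MAX): max(18, -21, -28) = 18
F (MAX): max(27, 17) = 27
G (MAX): max(77, -70, -58, 81) = 81
B (MIN): min(18, 27, 81) = 18
root (MAX): max(76, 18) = 76
At root, MAX picks A (highest: 76).
At A, MIN picks C (lowest: 76).
At C, MAX picks L2 (highest: 76).
Terminal value 76.

root -> A -> C -> L2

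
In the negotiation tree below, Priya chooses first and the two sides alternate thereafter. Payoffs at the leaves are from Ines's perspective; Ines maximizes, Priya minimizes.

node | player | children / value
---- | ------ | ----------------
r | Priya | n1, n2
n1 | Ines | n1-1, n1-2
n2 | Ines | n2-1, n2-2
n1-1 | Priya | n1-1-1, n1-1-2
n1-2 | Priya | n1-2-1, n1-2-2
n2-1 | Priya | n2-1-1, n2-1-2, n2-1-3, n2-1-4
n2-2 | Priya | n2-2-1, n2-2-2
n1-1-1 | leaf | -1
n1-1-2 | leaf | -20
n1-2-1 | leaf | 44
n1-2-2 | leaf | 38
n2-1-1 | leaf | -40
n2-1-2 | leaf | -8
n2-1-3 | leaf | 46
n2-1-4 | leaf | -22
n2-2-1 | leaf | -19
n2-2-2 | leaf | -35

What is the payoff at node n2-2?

-35

n2-2 (Priya): min(-19, -35) = -35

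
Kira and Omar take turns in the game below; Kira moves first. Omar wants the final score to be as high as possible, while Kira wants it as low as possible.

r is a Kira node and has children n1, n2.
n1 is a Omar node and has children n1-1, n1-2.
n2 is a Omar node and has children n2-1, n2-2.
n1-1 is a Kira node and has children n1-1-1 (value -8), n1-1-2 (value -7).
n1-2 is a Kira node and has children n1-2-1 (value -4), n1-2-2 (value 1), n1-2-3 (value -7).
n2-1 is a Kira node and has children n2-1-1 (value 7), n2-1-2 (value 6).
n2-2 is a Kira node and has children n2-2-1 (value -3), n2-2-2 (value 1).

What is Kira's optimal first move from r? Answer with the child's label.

n1-1 (Kira): min(-8, -7) = -8
n1-2 (Kira): min(-4, 1, -7) = -7
n1 (Omar): max(-8, -7) = -7
n2-1 (Kira): min(7, 6) = 6
n2-2 (Kira): min(-3, 1) = -3
n2 (Omar): max(6, -3) = 6
r (Kira): min(-7, 6) = -7
Kira at r wants the lowest of {n1=-7, n2=6}, so chooses n1.

n1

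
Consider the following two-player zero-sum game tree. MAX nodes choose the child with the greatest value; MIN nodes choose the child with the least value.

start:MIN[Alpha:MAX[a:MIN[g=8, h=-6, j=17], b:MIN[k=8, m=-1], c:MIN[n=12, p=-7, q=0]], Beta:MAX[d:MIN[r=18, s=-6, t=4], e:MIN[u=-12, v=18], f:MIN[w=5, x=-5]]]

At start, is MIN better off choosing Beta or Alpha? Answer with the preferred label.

Beta

d (MIN): min(18, -6, 4) = -6
e (MIN): min(-12, 18) = -12
f (MIN): min(5, -5) = -5
Beta (MAX): max(-6, -12, -5) = -5
a (MIN): min(8, -6, 17) = -6
b (MIN): min(8, -1) = -1
c (MIN): min(12, -7, 0) = -7
Alpha (MAX): max(-6, -1, -7) = -1
MIN prefers the lower value; Beta=-5, Alpha=-1. Beta is better since -5 < -1.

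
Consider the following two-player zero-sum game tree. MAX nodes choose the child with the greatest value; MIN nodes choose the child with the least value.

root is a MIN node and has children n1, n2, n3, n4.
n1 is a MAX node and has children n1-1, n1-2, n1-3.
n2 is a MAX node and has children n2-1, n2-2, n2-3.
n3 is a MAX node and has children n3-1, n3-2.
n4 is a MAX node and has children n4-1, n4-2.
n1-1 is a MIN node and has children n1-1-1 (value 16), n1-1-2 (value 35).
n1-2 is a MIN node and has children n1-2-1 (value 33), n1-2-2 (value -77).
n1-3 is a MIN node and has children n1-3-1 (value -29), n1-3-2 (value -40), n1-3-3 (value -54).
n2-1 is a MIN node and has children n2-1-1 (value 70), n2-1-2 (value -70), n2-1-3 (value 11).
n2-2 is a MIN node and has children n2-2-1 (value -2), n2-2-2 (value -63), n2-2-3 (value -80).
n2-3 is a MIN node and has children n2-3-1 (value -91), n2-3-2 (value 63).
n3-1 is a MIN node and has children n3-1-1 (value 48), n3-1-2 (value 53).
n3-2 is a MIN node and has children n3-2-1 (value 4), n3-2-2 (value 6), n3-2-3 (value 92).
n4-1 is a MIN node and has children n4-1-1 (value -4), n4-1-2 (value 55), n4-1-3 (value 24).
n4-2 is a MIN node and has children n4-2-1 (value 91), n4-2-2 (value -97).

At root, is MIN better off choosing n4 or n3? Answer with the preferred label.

n4

n4-1 (MIN): min(-4, 55, 24) = -4
n4-2 (MIN): min(91, -97) = -97
n4 (MAX): max(-4, -97) = -4
n3-1 (MIN): min(48, 53) = 48
n3-2 (MIN): min(4, 6, 92) = 4
n3 (MAX): max(48, 4) = 48
MIN prefers the lower value; n4=-4, n3=48. n4 is better since -4 < 48.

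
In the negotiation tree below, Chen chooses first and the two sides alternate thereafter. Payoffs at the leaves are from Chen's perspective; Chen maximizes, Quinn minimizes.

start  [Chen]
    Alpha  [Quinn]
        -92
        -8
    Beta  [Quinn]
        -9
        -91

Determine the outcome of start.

-91

Alpha (Quinn): min(-92, -8) = -92
Beta (Quinn): min(-9, -91) = -91
start (Chen): max(-92, -91) = -91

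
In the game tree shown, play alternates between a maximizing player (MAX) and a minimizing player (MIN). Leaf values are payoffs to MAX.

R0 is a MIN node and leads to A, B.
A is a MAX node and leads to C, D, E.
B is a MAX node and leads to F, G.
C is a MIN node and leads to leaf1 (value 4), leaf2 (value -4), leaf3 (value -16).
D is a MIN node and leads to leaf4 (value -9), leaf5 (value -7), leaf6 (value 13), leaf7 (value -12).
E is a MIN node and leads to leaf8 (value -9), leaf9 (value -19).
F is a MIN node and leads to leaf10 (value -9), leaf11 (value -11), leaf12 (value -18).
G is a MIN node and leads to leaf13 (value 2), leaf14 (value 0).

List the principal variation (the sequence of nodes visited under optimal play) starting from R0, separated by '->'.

C (MIN): min(4, -4, -16) = -16
D (MIN): min(-9, -7, 13, -12) = -12
E (MIN): min(-9, -19) = -19
A (MAX): max(-16, -12, -19) = -12
F (MIN): min(-9, -11, -18) = -18
G (MIN): min(2, 0) = 0
B (MAX): max(-18, 0) = 0
R0 (MIN): min(-12, 0) = -12
At R0, MIN picks A (lowest: -12).
At A, MAX picks D (highest: -12).
At D, MIN picks leaf7 (lowest: -12).
Terminal value -12.

R0 -> A -> D -> leaf7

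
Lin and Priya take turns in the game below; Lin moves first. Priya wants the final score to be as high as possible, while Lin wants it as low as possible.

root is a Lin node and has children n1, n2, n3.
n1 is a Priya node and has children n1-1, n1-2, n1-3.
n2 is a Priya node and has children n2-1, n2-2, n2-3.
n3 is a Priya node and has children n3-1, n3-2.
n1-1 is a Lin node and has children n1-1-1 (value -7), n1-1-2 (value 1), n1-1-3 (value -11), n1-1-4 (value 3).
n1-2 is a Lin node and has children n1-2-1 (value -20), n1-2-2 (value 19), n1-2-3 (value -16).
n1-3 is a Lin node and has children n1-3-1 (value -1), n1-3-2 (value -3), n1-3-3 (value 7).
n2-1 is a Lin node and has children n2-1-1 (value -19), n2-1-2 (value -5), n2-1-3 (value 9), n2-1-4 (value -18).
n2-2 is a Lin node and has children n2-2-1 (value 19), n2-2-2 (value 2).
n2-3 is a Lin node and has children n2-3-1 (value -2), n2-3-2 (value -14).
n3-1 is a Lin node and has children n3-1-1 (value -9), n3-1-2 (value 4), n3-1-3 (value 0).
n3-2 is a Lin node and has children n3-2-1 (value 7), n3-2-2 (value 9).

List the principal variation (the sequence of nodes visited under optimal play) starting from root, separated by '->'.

root -> n1 -> n1-3 -> n1-3-2

n1-1 (Lin): min(-7, 1, -11, 3) = -11
n1-2 (Lin): min(-20, 19, -16) = -20
n1-3 (Lin): min(-1, -3, 7) = -3
n1 (Priya): max(-11, -20, -3) = -3
n2-1 (Lin): min(-19, -5, 9, -18) = -19
n2-2 (Lin): min(19, 2) = 2
n2-3 (Lin): min(-2, -14) = -14
n2 (Priya): max(-19, 2, -14) = 2
n3-1 (Lin): min(-9, 4, 0) = -9
n3-2 (Lin): min(7, 9) = 7
n3 (Priya): max(-9, 7) = 7
root (Lin): min(-3, 2, 7) = -3
At root, Lin picks n1 (lowest: -3).
At n1, Priya picks n1-3 (highest: -3).
At n1-3, Lin picks n1-3-2 (lowest: -3).
Terminal value -3.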